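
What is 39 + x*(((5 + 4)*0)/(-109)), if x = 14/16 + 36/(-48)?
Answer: 39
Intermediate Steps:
x = ⅛ (x = 14*(1/16) + 36*(-1/48) = 7/8 - ¾ = ⅛ ≈ 0.12500)
39 + x*(((5 + 4)*0)/(-109)) = 39 + (((5 + 4)*0)/(-109))/8 = 39 + ((9*0)*(-1/109))/8 = 39 + (0*(-1/109))/8 = 39 + (⅛)*0 = 39 + 0 = 39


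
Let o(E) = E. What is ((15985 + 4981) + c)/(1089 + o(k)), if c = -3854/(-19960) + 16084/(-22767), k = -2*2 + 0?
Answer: 4763665915249/246527906100 ≈ 19.323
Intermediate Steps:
k = -4 (k = -4 + 0 = -4)
c = -116646311/227214660 (c = -3854*(-1/19960) + 16084*(-1/22767) = 1927/9980 - 16084/22767 = -116646311/227214660 ≈ -0.51338)
((15985 + 4981) + c)/(1089 + o(k)) = ((15985 + 4981) - 116646311/227214660)/(1089 - 4) = (20966 - 116646311/227214660)/1085 = (4763665915249/227214660)*(1/1085) = 4763665915249/246527906100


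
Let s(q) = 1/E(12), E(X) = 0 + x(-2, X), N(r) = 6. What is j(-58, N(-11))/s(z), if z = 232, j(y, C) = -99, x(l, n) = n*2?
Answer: -2376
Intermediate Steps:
x(l, n) = 2*n
E(X) = 2*X (E(X) = 0 + 2*X = 2*X)
s(q) = 1/24 (s(q) = 1/(2*12) = 1/24)
j(-58, N(-11))/s(z) = -99/1/24 = -99*24 = -2376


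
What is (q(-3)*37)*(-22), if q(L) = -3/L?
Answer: -814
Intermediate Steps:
(q(-3)*37)*(-22) = (-3/(-3)*37)*(-22) = (-3*(-1/3)*37)*(-22) = (1*37)*(-22) = 37*(-22) = -814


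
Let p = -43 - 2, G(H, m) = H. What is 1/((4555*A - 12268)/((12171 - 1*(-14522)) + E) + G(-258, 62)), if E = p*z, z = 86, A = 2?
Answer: -22823/5891492 ≈ -0.0038739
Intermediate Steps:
p = -45
E = -3870 (E = -45*86 = -3870)
1/((4555*A - 12268)/((12171 - 1*(-14522)) + E) + G(-258, 62)) = 1/((4555*2 - 12268)/((12171 - 1*(-14522)) - 3870) - 258) = 1/((9110 - 12268)/((12171 + 14522) - 3870) - 258) = 1/(-3158/(26693 - 3870) - 258) = 1/(-3158/22823 - 258) = 1/(-5891492/22823) = -22823/5891492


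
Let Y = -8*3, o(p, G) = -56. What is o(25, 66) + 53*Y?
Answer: -1328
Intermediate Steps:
Y = -24
o(25, 66) + 53*Y = -56 + 53*(-24) = -56 - 1272 = -1328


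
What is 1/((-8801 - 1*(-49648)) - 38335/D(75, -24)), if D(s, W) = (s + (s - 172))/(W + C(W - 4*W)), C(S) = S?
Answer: 1/124487 ≈ 8.0330e-6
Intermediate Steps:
D(s, W) = -(-172 + 2*s)/(2*W) (D(s, W) = (s + (s - 172))/(W + (W - 4*W)) = (s + (-172 + s))/(W - 3*W) = (-172 + 2*s)/((-2*W)) = (-172 + 2*s)*(-1/(2*W)) = -(-172 + 2*s)/(2*W))
1/((-8801 - 1*(-49648)) - 38335/D(75, -24)) = 1/((-8801 - 1*(-49648)) - 38335*(-24/(86 - 1*75))) = 1/((-8801 + 49648) - 38335*(-24/(86 - 75))) = 1/(40847 - 38335/((-1/24*11))) = 1/(40847 - 38335/(-11/24)) = 1/(40847 - 38335*(-24/11)) = 1/(40847 + 83640) = 1/124487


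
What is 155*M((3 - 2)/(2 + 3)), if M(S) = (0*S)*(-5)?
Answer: 0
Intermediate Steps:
M(S) = 0 (M(S) = 0*(-5) = 0)
155*M((3 - 2)/(2 + 3)) = 155*0 = 0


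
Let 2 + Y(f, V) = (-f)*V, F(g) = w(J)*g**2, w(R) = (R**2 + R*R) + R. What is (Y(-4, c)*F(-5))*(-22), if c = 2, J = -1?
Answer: -3300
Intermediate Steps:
w(R) = R + 2*R**2 (w(R) = (R**2 + R**2) + R = 2*R**2 + R = R + 2*R**2)
F(g) = g**2 (F(g) = (-(1 + 2*(-1)))*g**2 = (-(1 - 2))*g**2 = (-1*(-1))*g**2 = 1*g**2 = g**2)
Y(f, V) = -2 - V*f (Y(f, V) = -2 + (-f)*V = -2 - V*f)
(Y(-4, c)*F(-5))*(-22) = ((-2 - 1*2*(-4))*(-5)**2)*(-22) = ((-2 + 8)*25)*(-22) = (6*25)*(-22) = 150*(-22) = -3300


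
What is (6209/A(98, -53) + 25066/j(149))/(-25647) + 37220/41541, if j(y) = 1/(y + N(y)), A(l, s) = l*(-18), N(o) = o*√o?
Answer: -12952296977447/89493770268 - 44998*√149/309 ≈ -1922.3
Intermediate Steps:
N(o) = o^(3/2)
A(l, s) = -18*l
j(y) = 1/(y + y^(3/2))
(6209/A(98, -53) + 25066/j(149))/(-25647) + 37220/41541 = (6209/((-18*98)) + 25066/(1/(149 + 149^(3/2))))/(-25647) + 37220/41541 = (6209/(-1764) + 25066/(1/(149 + 149*√149)))*(-1/25647) + 37220*(1/41541) = (6209*(-1/1764) + 25066*(149 + 149*√149))*(-1/25647) + 37220/41541 = (-887/252 + (3734834 + 3734834*√149))*(-1/25647) + 37220/41541 = (941177281/252 + 3734834*√149)*(-1/25647) + 37220/41541 = (-941177281/6463044 - 44998*√149/309) + 37220/41541 = -12952296977447/89493770268 - 44998*√149/309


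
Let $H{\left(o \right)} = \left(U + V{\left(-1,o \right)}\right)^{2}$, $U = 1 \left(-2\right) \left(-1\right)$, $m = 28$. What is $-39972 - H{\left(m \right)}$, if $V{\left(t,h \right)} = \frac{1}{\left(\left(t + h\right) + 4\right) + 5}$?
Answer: $- \frac{51809041}{1296} \approx -39976.0$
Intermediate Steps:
$V{\left(t,h \right)} = \frac{1}{9 + h + t}$ ($V{\left(t,h \right)} = \frac{1}{\left(\left(h + t\right) + 4\right) + 5} = \frac{1}{\left(4 + h + t\right) + 5} = \frac{1}{9 + h + t}$)
$U = 2$ ($U = \left(-2\right) \left(-1\right) = 2$)
$H{\left(o \right)} = \left(2 + \frac{1}{8 + o}\right)^{2}$ ($H{\left(o \right)} = \left(2 + \frac{1}{9 + o - 1}\right)^{2} = \left(2 + \frac{1}{8 + o}\right)^{2}$)
$-39972 - H{\left(m \right)} = -39972 - \frac{\left(17 + 2 \cdot 28\right)^{2}}{\left(8 + 28\right)^{2}} = -39972 - \frac{\left(17 + 56\right)^{2}}{1296} = -39972 - \frac{73^{2}}{1296} = -39972 - \frac{1}{1296} \cdot 5329 = -39972 - \frac{5329}{1296} = - \frac{51809041}{1296}$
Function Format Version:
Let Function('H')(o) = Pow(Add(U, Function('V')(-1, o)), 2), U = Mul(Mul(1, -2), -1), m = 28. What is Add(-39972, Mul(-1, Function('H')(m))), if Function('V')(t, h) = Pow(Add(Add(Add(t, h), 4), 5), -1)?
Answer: Rational(-51809041, 1296) ≈ -39976.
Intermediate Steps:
Function('V')(t, h) = Pow(Add(9, h, t), -1) (Function('V')(t, h) = Pow(Add(Add(Add(h, t), 4), 5), -1) = Pow(Add(Add(4, h, t), 5), -1) = Pow(Add(9, h, t), -1))
U = 2 (U = Mul(-2, -1) = 2)
Function('H')(o) = Pow(Add(2, Pow(Add(8, o), -1)), 2) (Function('H')(o) = Pow(Add(2, Pow(Add(9, o, -1), -1)), 2) = Pow(Add(2, Pow(Add(8, o), -1)), 2))
Add(-39972, Mul(-1, Function('H')(m))) = Add(-39972, Mul(-1, Mul(Pow(Add(8, 28), -2), Pow(Add(17, Mul(2, 28)), 2)))) = Add(-39972, Mul(-1, Mul(Pow(36, -2), Pow(Add(17, 56), 2)))) = Add(-39972, Mul(-1, Mul(Rational(1, 1296), Pow(73, 2)))) = Add(-39972, Mul(-1, Mul(Rational(1, 1296), 5329))) = Add(-39972, Mul(-1, Rational(5329, 1296))) = Add(-39972, Rational(-5329, 1296)) = Rational(-51809041, 1296)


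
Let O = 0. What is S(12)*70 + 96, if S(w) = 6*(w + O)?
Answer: 5136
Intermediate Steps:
S(w) = 6*w (S(w) = 6*(w + 0) = 6*w)
S(12)*70 + 96 = (6*12)*70 + 96 = 72*70 + 96 = 5040 + 96 = 5136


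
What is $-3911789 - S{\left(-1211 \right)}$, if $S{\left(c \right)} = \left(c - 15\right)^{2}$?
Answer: $-5414865$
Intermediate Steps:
$S{\left(c \right)} = \left(-15 + c\right)^{2}$
$-3911789 - S{\left(-1211 \right)} = -3911789 - \left(-15 - 1211\right)^{2} = -3911789 - \left(-1226\right)^{2} = -3911789 - 1503076 = -5414865$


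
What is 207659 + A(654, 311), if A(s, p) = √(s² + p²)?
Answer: 207659 + √524437 ≈ 2.0838e+5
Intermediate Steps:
A(s, p) = √(p² + s²)
207659 + A(654, 311) = 207659 + √(311² + 654²) = 207659 + √(96721 + 427716) = 207659 + √524437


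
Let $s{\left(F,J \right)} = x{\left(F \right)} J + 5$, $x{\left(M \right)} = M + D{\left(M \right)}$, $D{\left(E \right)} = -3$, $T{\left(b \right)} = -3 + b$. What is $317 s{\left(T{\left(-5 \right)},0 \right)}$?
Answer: $1585$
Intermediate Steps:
$x{\left(M \right)} = -3 + M$ ($x{\left(M \right)} = M - 3 = -3 + M$)
$s{\left(F,J \right)} = 5 + J \left(-3 + F\right)$ ($s{\left(F,J \right)} = \left(-3 + F\right) J + 5 = J \left(-3 + F\right) + 5 = 5 + J \left(-3 + F\right)$)
$317 s{\left(T{\left(-5 \right)},0 \right)} = 317 \left(5 + 0 \left(-3 - 8\right)\right) = 317 \left(5 + 0 \left(-11\right)\right) = 317 \left(5 + 0\right) = 317 \cdot 5 = 1585$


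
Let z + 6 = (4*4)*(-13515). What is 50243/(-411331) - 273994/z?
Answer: 50918689118/44474341713 ≈ 1.1449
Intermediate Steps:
z = -216246 (z = -6 + (4*4)*(-13515) = -6 + 16*(-13515) = -6 - 216240 = -216246)
50243/(-411331) - 273994/z = 50243/(-411331) - 273994/(-216246) = 50243*(-1/411331) - 273994*(-1/216246) = -50243/411331 + 136997/108123 = 50918689118/44474341713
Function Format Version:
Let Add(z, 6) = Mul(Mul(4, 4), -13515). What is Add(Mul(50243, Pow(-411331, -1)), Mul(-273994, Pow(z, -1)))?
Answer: Rational(50918689118, 44474341713) ≈ 1.1449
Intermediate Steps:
z = -216246 (z = Add(-6, Mul(Mul(4, 4), -13515)) = Add(-6, Mul(16, -13515)) = Add(-6, -216240) = -216246)
Add(Mul(50243, Pow(-411331, -1)), Mul(-273994, Pow(z, -1))) = Add(Mul(50243, Pow(-411331, -1)), Mul(-273994, Pow(-216246, -1))) = Add(Mul(50243, Rational(-1, 411331)), Mul(-273994, Rational(-1, 216246))) = Add(Rational(-50243, 411331), Rational(136997, 108123)) = Rational(50918689118, 44474341713)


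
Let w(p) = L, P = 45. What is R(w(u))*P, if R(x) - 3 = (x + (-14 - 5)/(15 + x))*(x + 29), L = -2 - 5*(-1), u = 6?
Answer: 2935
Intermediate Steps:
L = 3 (L = -2 + 5 = 3)
w(p) = 3
R(x) = 3 + (29 + x)*(x - 19/(15 + x)) (R(x) = 3 + (x + (-14 - 5)/(15 + x))*(x + 29) = 3 + (x - 19/(15 + x))*(29 + x) = 3 + (29 + x)*(x - 19/(15 + x)))
R(w(u))*P = ((-506 + 3³ + 44*3² + 419*3)/(15 + 3))*45 = ((-506 + 27 + 44*9 + 1257)/18)*45 = ((-506 + 27 + 396 + 1257)/18)*45 = ((1/18)*1174)*45 = (587/9)*45 = 2935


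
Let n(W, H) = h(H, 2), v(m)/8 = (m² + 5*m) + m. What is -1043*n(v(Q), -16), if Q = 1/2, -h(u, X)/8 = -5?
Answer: -41720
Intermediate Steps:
h(u, X) = 40 (h(u, X) = -8*(-5) = 40)
Q = ½ ≈ 0.50000
v(m) = 8*m² + 48*m (v(m) = 8*((m² + 5*m) + m) = 8*(m² + 6*m) = 8*m² + 48*m)
n(W, H) = 40
-1043*n(v(Q), -16) = -1043*40 = -41720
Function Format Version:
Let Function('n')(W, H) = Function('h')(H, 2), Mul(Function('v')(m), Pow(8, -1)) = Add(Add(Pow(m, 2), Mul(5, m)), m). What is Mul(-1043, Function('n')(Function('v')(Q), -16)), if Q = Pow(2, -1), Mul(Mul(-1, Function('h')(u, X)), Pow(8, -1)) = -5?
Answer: -41720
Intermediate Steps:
Function('h')(u, X) = 40 (Function('h')(u, X) = Mul(-8, -5) = 40)
Q = Rational(1, 2) ≈ 0.50000
Function('v')(m) = Add(Mul(8, Pow(m, 2)), Mul(48, m)) (Function('v')(m) = Mul(8, Add(Add(Pow(m, 2), Mul(5, m)), m)) = Mul(8, Add(Pow(m, 2), Mul(6, m))) = Add(Mul(8, Pow(m, 2)), Mul(48, m)))
Function('n')(W, H) = 40
Mul(-1043, Function('n')(Function('v')(Q), -16)) = Mul(-1043, 40) = -41720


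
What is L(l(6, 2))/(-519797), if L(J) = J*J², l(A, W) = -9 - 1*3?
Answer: 1728/519797 ≈ 0.0033244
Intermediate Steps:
l(A, W) = -12 (l(A, W) = -9 - 3 = -12)
L(J) = J³
L(l(6, 2))/(-519797) = (-12)³/(-519797) = -1728*(-1/519797) = 1728/519797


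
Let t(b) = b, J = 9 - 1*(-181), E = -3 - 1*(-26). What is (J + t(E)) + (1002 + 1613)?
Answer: 2828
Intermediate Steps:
E = 23 (E = -3 + 26 = 23)
J = 190 (J = 9 + 181 = 190)
(J + t(E)) + (1002 + 1613) = (190 + 23) + (1002 + 1613) = 213 + 2615 = 2828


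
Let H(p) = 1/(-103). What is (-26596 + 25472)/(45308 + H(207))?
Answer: -115772/4666723 ≈ -0.024808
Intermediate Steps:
H(p) = -1/103
(-26596 + 25472)/(45308 + H(207)) = (-26596 + 25472)/(45308 - 1/103) = -1124/4666723/103 = -1124*103/4666723 = -115772/4666723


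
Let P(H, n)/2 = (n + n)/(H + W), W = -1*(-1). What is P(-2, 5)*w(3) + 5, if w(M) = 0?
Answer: 5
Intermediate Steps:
W = 1
P(H, n) = 4*n/(1 + H) (P(H, n) = 2*((n + n)/(H + 1)) = 2*((2*n)/(1 + H)) = 2*(2*n/(1 + H)) = 4*n/(1 + H))
P(-2, 5)*w(3) + 5 = (4*5/(1 - 2))*0 + 5 = (4*5/(-1))*0 + 5 = (4*5*(-1))*0 + 5 = -20*0 + 5 = 0 + 5 = 5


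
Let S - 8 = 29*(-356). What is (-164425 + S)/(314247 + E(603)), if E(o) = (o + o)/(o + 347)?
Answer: -522025/938792 ≈ -0.55606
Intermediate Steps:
E(o) = 2*o/(347 + o) (E(o) = (2*o)/(347 + o) = 2*o/(347 + o))
S = -10316 (S = 8 + 29*(-356) = 8 - 10324 = -10316)
(-164425 + S)/(314247 + E(603)) = (-164425 - 10316)/(314247 + 2*603/(347 + 603)) = -174741/(314247 + 2*603/950) = -174741/(314247 + 2*603*(1/950)) = -174741/(314247 + 603/475) = -174741/149267928/475 = -174741*475/149267928 = -522025/938792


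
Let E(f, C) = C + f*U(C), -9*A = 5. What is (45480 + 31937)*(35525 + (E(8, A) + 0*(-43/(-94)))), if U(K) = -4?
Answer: 24729467144/9 ≈ 2.7477e+9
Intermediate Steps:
A = -5/9 (A = -1/9*5 = -5/9 ≈ -0.55556)
E(f, C) = C - 4*f (E(f, C) = C + f*(-4) = C - 4*f)
(45480 + 31937)*(35525 + (E(8, A) + 0*(-43/(-94)))) = (45480 + 31937)*(35525 + ((-5/9 - 4*8) + 0*(-43/(-94)))) = 77417*(35525 + ((-5/9 - 32) + 0*(-43*(-1/94)))) = 77417*(35525 + (-293/9 + 0*(43/94))) = 77417*(35525 + (-293/9 + 0)) = 77417*(35525 - 293/9) = 77417*(319432/9) = 24729467144/9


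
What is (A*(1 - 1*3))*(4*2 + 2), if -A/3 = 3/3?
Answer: 60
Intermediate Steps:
A = -3 (A = -9/3 = -3*1 = -3)
(A*(1 - 1*3))*(4*2 + 2) = (-3*(1 - 1*3))*(4*2 + 2) = (-3*(1 - 3))*(8 + 2) = -3*(-2)*10 = 6*10 = 60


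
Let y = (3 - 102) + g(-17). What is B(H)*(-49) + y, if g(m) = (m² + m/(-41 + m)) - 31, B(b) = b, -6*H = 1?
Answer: 14569/87 ≈ 167.46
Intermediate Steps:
H = -⅙ (H = -⅙*1 = -⅙ ≈ -0.16667)
g(m) = -31 + m² + m/(-41 + m) (g(m) = (m² + m/(-41 + m)) - 31 = -31 + m² + m/(-41 + m))
y = 9239/58 (y = (3 - 102) + (1271 + (-17)³ - 41*(-17)² - 30*(-17))/(-41 - 17) = -99 + (1271 - 4913 - 41*289 + 510)/(-58) = -99 - (1271 - 4913 - 11849 + 510)/58 = -99 - 1/58*(-14981) = -99 + 14981/58 = 9239/58 ≈ 159.29)
B(H)*(-49) + y = -⅙*(-49) + 9239/58 = 49/6 + 9239/58 = 14569/87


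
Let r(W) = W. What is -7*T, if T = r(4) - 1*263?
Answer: 1813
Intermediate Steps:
T = -259 (T = 4 - 1*263 = 4 - 263 = -259)
-7*T = -7*(-259) = 1813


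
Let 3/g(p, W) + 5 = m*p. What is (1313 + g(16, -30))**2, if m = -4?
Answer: 911919204/529 ≈ 1.7239e+6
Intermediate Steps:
g(p, W) = 3/(-5 - 4*p)
(1313 + g(16, -30))**2 = (1313 - 3/(5 + 4*16))**2 = (1313 - 3/(5 + 64))**2 = (1313 - 3/69)**2 = (1313 - 3*1/69)**2 = (1313 - 1/23)**2 = (30198/23)**2 = 911919204/529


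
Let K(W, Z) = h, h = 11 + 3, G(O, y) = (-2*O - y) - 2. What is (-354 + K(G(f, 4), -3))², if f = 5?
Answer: 115600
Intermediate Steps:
G(O, y) = -2 - y - 2*O (G(O, y) = (-y - 2*O) - 2 = -2 - y - 2*O)
h = 14
K(W, Z) = 14
(-354 + K(G(f, 4), -3))² = (-354 + 14)² = (-340)² = 115600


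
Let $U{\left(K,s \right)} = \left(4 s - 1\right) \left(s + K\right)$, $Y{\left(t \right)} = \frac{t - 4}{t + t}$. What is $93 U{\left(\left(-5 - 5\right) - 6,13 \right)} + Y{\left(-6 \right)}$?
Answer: $- \frac{85369}{6} \approx -14228.0$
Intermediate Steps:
$Y{\left(t \right)} = \frac{-4 + t}{2 t}$
$U{\left(K,s \right)} = \left(-1 + 4 s\right) \left(K + s\right)$
$93 U{\left(\left(-5 - 5\right) - 6,13 \right)} + Y{\left(-6 \right)} = 93 \left(- (\left(-5 - 5\right) - 6) - 13 + 4 \cdot 13^{2} + 4 \left(\left(-5 - 5\right) - 6\right) 13\right) + \frac{-4 - 6}{2 \left(-6\right)} = 93 \left(- (\left(-5 - 5\right) - 6) - 13 + 4 \cdot 169 + 4 \left(\left(-5 - 5\right) - 6\right) 13\right) + \frac{1}{2} \left(- \frac{1}{6}\right) \left(-10\right) = 93 \left(- (-10 - 6) - 13 + 676 + 4 \left(-10 - 6\right) 13\right) + \frac{5}{6} = 93 \left(\left(-1\right) \left(-16\right) - 13 + 676 + 4 \left(-16\right) 13\right) + \frac{5}{6} = 93 \left(16 - 13 + 676 - 832\right) + \frac{5}{6} = 93 \left(-153\right) + \frac{5}{6} = -14229 + \frac{5}{6} = - \frac{85369}{6}$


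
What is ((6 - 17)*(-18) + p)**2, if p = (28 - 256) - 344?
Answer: 139876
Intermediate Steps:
p = -572 (p = -228 - 344 = -572)
((6 - 17)*(-18) + p)**2 = ((6 - 17)*(-18) - 572)**2 = (-11*(-18) - 572)**2 = (198 - 572)**2 = (-374)**2 = 139876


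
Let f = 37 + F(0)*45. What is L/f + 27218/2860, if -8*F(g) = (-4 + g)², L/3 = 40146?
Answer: -171505063/75790 ≈ -2262.9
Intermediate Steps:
L = 120438 (L = 3*40146 = 120438)
F(g) = -(-4 + g)²/8
f = -53 (f = 37 - (-4 + 0)²/8*45 = 37 - ⅛*(-4)²*45 = 37 - ⅛*16*45 = 37 - 2*45 = 37 - 90 = -53)
L/f + 27218/2860 = 120438/(-53) + 27218/2860 = 120438*(-1/53) + 27218*(1/2860) = -120438/53 + 13609/1430 = -171505063/75790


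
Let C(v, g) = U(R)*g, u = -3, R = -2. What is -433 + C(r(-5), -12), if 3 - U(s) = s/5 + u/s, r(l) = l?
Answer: -2279/5 ≈ -455.80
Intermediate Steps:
U(s) = 3 + 3/s - s/5 (U(s) = 3 - (s/5 - 3/s) = 3 - (-3/s + s/5) = 3 + (3/s - s/5) = 3 + 3/s - s/5)
C(v, g) = 19*g/10 (C(v, g) = (3 + 3/(-2) - ⅕*(-2))*g = (3 + 3*(-½) + ⅖)*g = (3 - 3/2 + ⅖)*g = 19*g/10)
-433 + C(r(-5), -12) = -433 + (19/10)*(-12) = -433 - 114/5 = -2279/5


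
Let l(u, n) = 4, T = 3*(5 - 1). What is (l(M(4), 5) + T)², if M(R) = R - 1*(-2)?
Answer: 256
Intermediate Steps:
M(R) = 2 + R (M(R) = R + 2 = 2 + R)
T = 12 (T = 3*4 = 12)
(l(M(4), 5) + T)² = (4 + 12)² = 16² = 256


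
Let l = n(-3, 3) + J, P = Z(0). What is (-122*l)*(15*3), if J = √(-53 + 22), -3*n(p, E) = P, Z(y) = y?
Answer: -5490*I*√31 ≈ -30567.0*I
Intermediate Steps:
P = 0
n(p, E) = 0 (n(p, E) = -⅓*0 = 0)
J = I*√31 (J = √(-31) = I*√31 ≈ 5.5678*I)
l = I*√31 (l = 0 + I*√31 = I*√31 ≈ 5.5678*I)
(-122*l)*(15*3) = (-122*I*√31)*(15*3) = -122*I*√31*45 = -5490*I*√31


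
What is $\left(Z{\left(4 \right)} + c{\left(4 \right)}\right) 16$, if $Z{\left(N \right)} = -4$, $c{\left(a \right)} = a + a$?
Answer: $64$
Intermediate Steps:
$c{\left(a \right)} = 2 a$
$\left(Z{\left(4 \right)} + c{\left(4 \right)}\right) 16 = \left(-4 + 2 \cdot 4\right) 16 = \left(-4 + 8\right) 16 = 4 \cdot 16 = 64$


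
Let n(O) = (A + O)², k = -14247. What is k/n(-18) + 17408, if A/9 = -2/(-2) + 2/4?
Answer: 150340/9 ≈ 16704.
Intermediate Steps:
A = 27/2 (A = 9*(-2/(-2) + 2/4) = 9*(-2*(-½) + 2*(¼)) = 9*(1 + ½) = 9*(3/2) = 27/2 ≈ 13.500)
n(O) = (27/2 + O)²
k/n(-18) + 17408 = -14247*4/(27 + 2*(-18))² + 17408 = -14247*4/(27 - 36)² + 17408 = -14247/((¼)*(-9)²) + 17408 = -14247/((¼)*81) + 17408 = -14247/81/4 + 17408 = -14247*4/81 + 17408 = -6332/9 + 17408 = 150340/9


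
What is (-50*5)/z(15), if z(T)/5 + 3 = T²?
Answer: -25/111 ≈ -0.22523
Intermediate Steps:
z(T) = -15 + 5*T²
(-50*5)/z(15) = (-50*5)/(-15 + 5*15²) = -250/(-15 + 5*225) = -250/(-15 + 1125) = -250/1110 = -250*1/1110 = -25/111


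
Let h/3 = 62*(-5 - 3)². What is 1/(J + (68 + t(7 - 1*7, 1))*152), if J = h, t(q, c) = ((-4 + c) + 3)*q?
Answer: 1/22240 ≈ 4.4964e-5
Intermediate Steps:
t(q, c) = q*(-1 + c) (t(q, c) = (-1 + c)*q = q*(-1 + c))
h = 11904 (h = 3*(62*(-5 - 3)²) = 3*(62*(-8)²) = 3*(62*64) = 3*3968 = 11904)
J = 11904
1/(J + (68 + t(7 - 1*7, 1))*152) = 1/(11904 + (68 + (7 - 1*7)*(-1 + 1))*152) = 1/(11904 + (68 + (7 - 7)*0)*152) = 1/(11904 + (68 + 0*0)*152) = 1/(11904 + (68 + 0)*152) = 1/(11904 + 68*152) = 1/(11904 + 10336) = 1/22240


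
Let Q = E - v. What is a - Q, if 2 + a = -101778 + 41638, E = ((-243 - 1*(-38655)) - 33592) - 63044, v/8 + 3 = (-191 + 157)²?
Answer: 7306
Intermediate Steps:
v = 9224 (v = -24 + 8*(-191 + 157)² = -24 + 8*(-34)² = -24 + 8*1156 = -24 + 9248 = 9224)
E = -58224 (E = ((-243 + 38655) - 33592) - 63044 = (38412 - 33592) - 63044 = 4820 - 63044 = -58224)
a = -60142 (a = -2 + (-101778 + 41638) = -2 - 60140 = -60142)
Q = -67448 (Q = -58224 - 1*9224 = -58224 - 9224 = -67448)
a - Q = -60142 - 1*(-67448) = -60142 + 67448 = 7306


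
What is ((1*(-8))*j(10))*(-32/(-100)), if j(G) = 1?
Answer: -64/25 ≈ -2.5600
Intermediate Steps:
((1*(-8))*j(10))*(-32/(-100)) = ((1*(-8))*1)*(-32/(-100)) = (-8*1)*(-32*(-1/100)) = -8*8/25 = -64/25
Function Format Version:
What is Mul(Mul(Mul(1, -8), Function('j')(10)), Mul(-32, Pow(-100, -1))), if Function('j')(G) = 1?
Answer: Rational(-64, 25) ≈ -2.5600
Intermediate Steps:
Mul(Mul(Mul(1, -8), Function('j')(10)), Mul(-32, Pow(-100, -1))) = Mul(Mul(Mul(1, -8), 1), Mul(-32, Pow(-100, -1))) = Mul(Mul(-8, 1), Mul(-32, Rational(-1, 100))) = Mul(-8, Rational(8, 25)) = Rational(-64, 25)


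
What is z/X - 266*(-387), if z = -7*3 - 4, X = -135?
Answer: 2779439/27 ≈ 1.0294e+5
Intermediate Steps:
z = -25 (z = -21 - 4 = -25)
z/X - 266*(-387) = -25/(-135) - 266*(-387) = -25*(-1/135) + 102942 = 5/27 + 102942 = 2779439/27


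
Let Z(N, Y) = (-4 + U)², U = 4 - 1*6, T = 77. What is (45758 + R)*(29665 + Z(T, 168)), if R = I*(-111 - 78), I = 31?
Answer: 1185040199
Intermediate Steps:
R = -5859 (R = 31*(-111 - 78) = 31*(-189) = -5859)
U = -2 (U = 4 - 6 = -2)
Z(N, Y) = 36 (Z(N, Y) = (-4 - 2)² = (-6)² = 36)
(45758 + R)*(29665 + Z(T, 168)) = (45758 - 5859)*(29665 + 36) = 39899*29701 = 1185040199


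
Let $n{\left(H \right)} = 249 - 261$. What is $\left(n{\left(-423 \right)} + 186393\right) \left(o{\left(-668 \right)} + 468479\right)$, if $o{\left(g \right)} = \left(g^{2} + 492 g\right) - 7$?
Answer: $109226721240$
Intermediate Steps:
$n{\left(H \right)} = -12$
$o{\left(g \right)} = -7 + g^{2} + 492 g$
$\left(n{\left(-423 \right)} + 186393\right) \left(o{\left(-668 \right)} + 468479\right) = \left(-12 + 186393\right) \left(\left(-7 + \left(-668\right)^{2} + 492 \left(-668\right)\right) + 468479\right) = 186381 \left(\left(-7 + 446224 - 328656\right) + 468479\right) = 186381 \left(117561 + 468479\right) = 186381 \cdot 586040 = 109226721240$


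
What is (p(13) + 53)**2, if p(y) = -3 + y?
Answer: 3969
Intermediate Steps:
(p(13) + 53)**2 = ((-3 + 13) + 53)**2 = (10 + 53)**2 = 63**2 = 3969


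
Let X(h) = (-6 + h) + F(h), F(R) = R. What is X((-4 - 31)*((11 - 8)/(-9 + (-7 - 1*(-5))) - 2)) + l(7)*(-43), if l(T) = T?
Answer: -1627/11 ≈ -147.91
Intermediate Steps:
X(h) = -6 + 2*h (X(h) = (-6 + h) + h = -6 + 2*h)
X((-4 - 31)*((11 - 8)/(-9 + (-7 - 1*(-5))) - 2)) + l(7)*(-43) = (-6 + 2*((-4 - 31)*((11 - 8)/(-9 + (-7 - 1*(-5))) - 2))) + 7*(-43) = (-6 + 2*(-35*(3/(-9 + (-7 + 5)) - 2))) - 301 = (-6 + 2*(-35*(3/(-9 - 2) - 2))) - 301 = (-6 + 2*(-35*(3/(-11) - 2))) - 301 = (-6 + 2*(-35*(3*(-1/11) - 2))) - 301 = (-6 + 2*(-35*(-3/11 - 2))) - 301 = (-6 + 2*(-35*(-25/11))) - 301 = (-6 + 2*(875/11)) - 301 = (-6 + 1750/11) - 301 = 1684/11 - 301 = -1627/11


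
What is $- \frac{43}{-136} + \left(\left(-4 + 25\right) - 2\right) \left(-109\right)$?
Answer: $- \frac{281613}{136} \approx -2070.7$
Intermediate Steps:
$- \frac{43}{-136} + \left(\left(-4 + 25\right) - 2\right) \left(-109\right) = \left(-43\right) \left(- \frac{1}{136}\right) + \left(21 - 2\right) \left(-109\right) = \frac{43}{136} + 19 \left(-109\right) = \frac{43}{136} - 2071 = - \frac{281613}{136}$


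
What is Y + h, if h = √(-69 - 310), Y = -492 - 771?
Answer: -1263 + I*√379 ≈ -1263.0 + 19.468*I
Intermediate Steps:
Y = -1263
h = I*√379 (h = √(-379) = I*√379 ≈ 19.468*I)
Y + h = -1263 + I*√379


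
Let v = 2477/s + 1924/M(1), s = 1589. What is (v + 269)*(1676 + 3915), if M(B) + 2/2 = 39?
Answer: 54216262460/30191 ≈ 1.7958e+6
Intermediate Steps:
M(B) = 38 (M(B) = -1 + 39 = 38)
v = 1575681/30191 (v = 2477/1589 + 1924/38 = 2477*(1/1589) + 1924*(1/38) = 2477/1589 + 962/19 = 1575681/30191 ≈ 52.190)
(v + 269)*(1676 + 3915) = (1575681/30191 + 269)*(1676 + 3915) = (9697060/30191)*5591 = 54216262460/30191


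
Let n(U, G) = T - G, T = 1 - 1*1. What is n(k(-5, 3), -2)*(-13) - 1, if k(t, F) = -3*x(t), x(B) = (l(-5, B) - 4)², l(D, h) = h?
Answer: -27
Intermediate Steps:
T = 0 (T = 1 - 1 = 0)
x(B) = (-4 + B)² (x(B) = (B - 4)² = (-4 + B)²)
k(t, F) = -3*(-4 + t)²
n(U, G) = -G (n(U, G) = 0 - G = -G)
n(k(-5, 3), -2)*(-13) - 1 = -1*(-2)*(-13) - 1 = 2*(-13) - 1 = -26 - 1 = -27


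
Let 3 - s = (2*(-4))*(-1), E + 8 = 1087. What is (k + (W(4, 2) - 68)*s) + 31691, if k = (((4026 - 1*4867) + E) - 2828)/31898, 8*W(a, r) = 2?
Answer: 2043364751/63796 ≈ 32030.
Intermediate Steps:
E = 1079 (E = -8 + 1087 = 1079)
W(a, r) = ¼ (W(a, r) = (⅛)*2 = ¼)
k = -1295/15949 (k = (((4026 - 1*4867) + 1079) - 2828)/31898 = (((4026 - 4867) + 1079) - 2828)*(1/31898) = ((-841 + 1079) - 2828)*(1/31898) = (238 - 2828)*(1/31898) = -2590*1/31898 = -1295/15949 ≈ -0.081196)
s = -5 (s = 3 - 2*(-4)*(-1) = 3 - (-8)*(-1) = 3 - 1*8 = 3 - 8 = -5)
(k + (W(4, 2) - 68)*s) + 31691 = (-1295/15949 + (¼ - 68)*(-5)) + 31691 = (-1295/15949 - 271/4*(-5)) + 31691 = (-1295/15949 + 1355/4) + 31691 = 21605715/63796 + 31691 = 2043364751/63796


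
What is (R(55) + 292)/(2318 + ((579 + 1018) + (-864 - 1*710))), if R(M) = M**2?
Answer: 3317/2341 ≈ 1.4169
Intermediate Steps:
(R(55) + 292)/(2318 + ((579 + 1018) + (-864 - 1*710))) = (55**2 + 292)/(2318 + ((579 + 1018) + (-864 - 1*710))) = (3025 + 292)/(2318 + (1597 + (-864 - 710))) = 3317/(2318 + (1597 - 1574)) = 3317/(2318 + 23) = 3317/2341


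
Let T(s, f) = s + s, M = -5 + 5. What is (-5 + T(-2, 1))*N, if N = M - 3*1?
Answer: 27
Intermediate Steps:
M = 0
N = -3 (N = 0 - 3*1 = 0 - 3 = -3)
T(s, f) = 2*s
(-5 + T(-2, 1))*N = (-5 + 2*(-2))*(-3) = (-5 - 4)*(-3) = -9*(-3) = 27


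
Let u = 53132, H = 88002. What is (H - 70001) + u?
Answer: 71133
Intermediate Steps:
(H - 70001) + u = (88002 - 70001) + 53132 = 18001 + 53132 = 71133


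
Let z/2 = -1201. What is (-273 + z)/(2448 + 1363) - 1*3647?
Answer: -13901392/3811 ≈ -3647.7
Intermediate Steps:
z = -2402 (z = 2*(-1201) = -2402)
(-273 + z)/(2448 + 1363) - 1*3647 = (-273 - 2402)/(2448 + 1363) - 1*3647 = -2675/3811 - 3647 = -13901392/3811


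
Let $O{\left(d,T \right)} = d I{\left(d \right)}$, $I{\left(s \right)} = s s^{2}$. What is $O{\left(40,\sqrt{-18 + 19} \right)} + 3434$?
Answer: $2563434$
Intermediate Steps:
$I{\left(s \right)} = s^{3}$
$O{\left(d,T \right)} = d^{4}$ ($O{\left(d,T \right)} = d d^{3} = d^{4}$)
$O{\left(40,\sqrt{-18 + 19} \right)} + 3434 = 40^{4} + 3434 = 2560000 + 3434 = 2563434$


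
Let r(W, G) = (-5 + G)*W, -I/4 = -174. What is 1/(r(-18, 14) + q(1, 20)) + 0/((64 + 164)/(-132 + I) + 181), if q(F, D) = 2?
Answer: -1/160 ≈ -0.0062500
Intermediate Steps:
I = 696 (I = -4*(-174) = 696)
r(W, G) = W*(-5 + G)
1/(r(-18, 14) + q(1, 20)) + 0/((64 + 164)/(-132 + I) + 181) = 1/(-18*(-5 + 14) + 2) + 0/((64 + 164)/(-132 + 696) + 181) = 1/(-18*9 + 2) + 0/(228/564 + 181) = 1/(-162 + 2) + 0/(228*(1/564) + 181) = 1/(-160) + 0/(19/47 + 181) = -1/160 + 0/(8526/47) = -1/160 + (47/8526)*0 = -1/160 + 0 = -1/160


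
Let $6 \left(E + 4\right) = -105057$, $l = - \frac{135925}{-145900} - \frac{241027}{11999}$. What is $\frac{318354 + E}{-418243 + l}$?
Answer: $- \frac{21066706190842}{29289294304861} \approx -0.71926$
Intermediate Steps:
$l = - \frac{1341395009}{70026164}$ ($l = \left(-135925\right) \left(- \frac{1}{145900}\right) - \frac{241027}{11999} = \frac{5437}{5836} - \frac{241027}{11999} = - \frac{1341395009}{70026164} \approx -19.156$)
$E = - \frac{35027}{2}$ ($E = -4 + \frac{1}{6} \left(-105057\right) = -4 - \frac{35019}{2} = - \frac{35027}{2} \approx -17514.0$)
$\frac{318354 + E}{-418243 + l} = \frac{318354 - \frac{35027}{2}}{-418243 - \frac{1341395009}{70026164}} = \frac{601681}{2 \left(- \frac{29289294304861}{70026164}\right)} = \frac{601681}{2} \left(- \frac{70026164}{29289294304861}\right) = - \frac{21066706190842}{29289294304861}$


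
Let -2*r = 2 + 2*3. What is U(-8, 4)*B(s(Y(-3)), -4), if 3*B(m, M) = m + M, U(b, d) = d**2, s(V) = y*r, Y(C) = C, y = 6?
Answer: -448/3 ≈ -149.33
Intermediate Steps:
r = -4 (r = -(2 + 2*3)/2 = -(2 + 6)/2 = -1/2*8 = -4)
s(V) = -24 (s(V) = 6*(-4) = -24)
B(m, M) = M/3 + m/3 (B(m, M) = (m + M)/3 = (M + m)/3 = M/3 + m/3)
U(-8, 4)*B(s(Y(-3)), -4) = 4**2*((1/3)*(-4) + (1/3)*(-24)) = 16*(-4/3 - 8) = 16*(-28/3) = -448/3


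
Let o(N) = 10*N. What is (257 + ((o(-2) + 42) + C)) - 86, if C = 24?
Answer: 217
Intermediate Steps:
(257 + ((o(-2) + 42) + C)) - 86 = (257 + ((10*(-2) + 42) + 24)) - 86 = (257 + ((-20 + 42) + 24)) - 86 = (257 + (22 + 24)) - 86 = (257 + 46) - 86 = 303 - 86 = 217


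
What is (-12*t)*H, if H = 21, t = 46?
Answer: -11592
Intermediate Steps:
(-12*t)*H = -12*46*21 = -552*21 = -11592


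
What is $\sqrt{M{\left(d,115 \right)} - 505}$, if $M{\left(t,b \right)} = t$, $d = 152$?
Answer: $i \sqrt{353} \approx 18.788 i$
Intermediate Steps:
$\sqrt{M{\left(d,115 \right)} - 505} = \sqrt{152 - 505} = \sqrt{-353} = i \sqrt{353}$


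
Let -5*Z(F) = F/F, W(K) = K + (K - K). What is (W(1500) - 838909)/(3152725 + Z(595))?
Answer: -4187045/15763624 ≈ -0.26561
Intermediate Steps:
W(K) = K (W(K) = K + 0 = K)
Z(F) = -⅕ (Z(F) = -F/(5*F) = -⅕*1 = -⅕)
(W(1500) - 838909)/(3152725 + Z(595)) = (1500 - 838909)/(3152725 - ⅕) = -837409/15763624/5 = -837409*5/15763624 = -4187045/15763624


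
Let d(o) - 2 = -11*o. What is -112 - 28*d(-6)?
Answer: -2016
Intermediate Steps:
d(o) = 2 - 11*o
-112 - 28*d(-6) = -112 - 28*(2 - 11*(-6)) = -112 - 28*(2 + 66) = -112 - 28*68 = -112 - 1904 = -2016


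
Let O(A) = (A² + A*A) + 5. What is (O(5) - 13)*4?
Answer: 168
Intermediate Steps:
O(A) = 5 + 2*A² (O(A) = (A² + A²) + 5 = 2*A² + 5 = 5 + 2*A²)
(O(5) - 13)*4 = ((5 + 2*5²) - 13)*4 = ((5 + 2*25) - 13)*4 = ((5 + 50) - 13)*4 = (55 - 13)*4 = 42*4 = 168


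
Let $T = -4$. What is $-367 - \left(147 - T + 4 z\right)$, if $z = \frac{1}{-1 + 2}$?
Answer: $-522$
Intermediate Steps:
$z = 1$ ($z = 1^{-1} = 1$)
$-367 - \left(147 - T + 4 z\right) = -367 - 155 = -522$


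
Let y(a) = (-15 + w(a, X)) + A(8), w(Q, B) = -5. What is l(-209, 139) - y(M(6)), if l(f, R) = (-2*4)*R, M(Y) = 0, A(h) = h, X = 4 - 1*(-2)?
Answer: -1100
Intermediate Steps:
X = 6 (X = 4 + 2 = 6)
l(f, R) = -8*R
y(a) = -12 (y(a) = (-15 - 5) + 8 = -20 + 8 = -12)
l(-209, 139) - y(M(6)) = -8*139 - 1*(-12) = -1112 + 12 = -1100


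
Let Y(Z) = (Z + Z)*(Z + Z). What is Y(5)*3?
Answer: 300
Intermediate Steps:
Y(Z) = 4*Z**2 (Y(Z) = (2*Z)*(2*Z) = 4*Z**2)
Y(5)*3 = (4*5**2)*3 = (4*25)*3 = 100*3 = 300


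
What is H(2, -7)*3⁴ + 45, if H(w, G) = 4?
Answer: 369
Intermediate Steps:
H(2, -7)*3⁴ + 45 = 4*3⁴ + 45 = 4*81 + 45 = 324 + 45 = 369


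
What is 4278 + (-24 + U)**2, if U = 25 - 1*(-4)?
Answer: 4303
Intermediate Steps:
U = 29 (U = 25 + 4 = 29)
4278 + (-24 + U)**2 = 4278 + (-24 + 29)**2 = 4278 + 5**2 = 4278 + 25 = 4303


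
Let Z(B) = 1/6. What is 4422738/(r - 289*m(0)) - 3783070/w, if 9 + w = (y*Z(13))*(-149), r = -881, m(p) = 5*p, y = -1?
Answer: -4083493626/16739 ≈ -2.4395e+5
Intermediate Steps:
Z(B) = ⅙
w = 95/6 (w = -9 - 1*⅙*(-149) = -9 - ⅙*(-149) = -9 + 149/6 = 95/6 ≈ 15.833)
4422738/(r - 289*m(0)) - 3783070/w = 4422738/(-881 - 1445*0) - 3783070/95/6 = 4422738/(-881 - 289*0) - 3783070*6/95 = 4422738/(-881 + 0) - 4539684/19 = 4422738/(-881) - 4539684/19 = 4422738*(-1/881) - 4539684/19 = -4422738/881 - 4539684/19 = -4083493626/16739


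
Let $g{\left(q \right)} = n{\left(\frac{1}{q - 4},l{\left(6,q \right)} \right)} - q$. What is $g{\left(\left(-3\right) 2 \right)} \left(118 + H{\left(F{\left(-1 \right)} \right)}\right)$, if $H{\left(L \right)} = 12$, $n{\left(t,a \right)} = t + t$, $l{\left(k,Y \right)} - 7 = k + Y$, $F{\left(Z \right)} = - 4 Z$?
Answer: $754$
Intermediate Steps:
$l{\left(k,Y \right)} = 7 + Y + k$ ($l{\left(k,Y \right)} = 7 + \left(k + Y\right) = 7 + \left(Y + k\right) = 7 + Y + k$)
$n{\left(t,a \right)} = 2 t$
$g{\left(q \right)} = - q + \frac{2}{-4 + q}$ ($g{\left(q \right)} = \frac{2}{q - 4} - q = \frac{2}{-4 + q} - q = - q + \frac{2}{-4 + q}$)
$g{\left(\left(-3\right) 2 \right)} \left(118 + H{\left(F{\left(-1 \right)} \right)}\right) = \frac{2 - \left(-3\right) 2 \left(-4 - 6\right)}{-4 - 6} \left(118 + 12\right) = \frac{2 - - 6 \left(-4 - 6\right)}{-4 - 6} \cdot 130 = \frac{2 - \left(-6\right) \left(-10\right)}{-10} \cdot 130 = - \frac{2 - 60}{10} \cdot 130 = \left(- \frac{1}{10}\right) \left(-58\right) 130 = \frac{29}{5} \cdot 130 = 754$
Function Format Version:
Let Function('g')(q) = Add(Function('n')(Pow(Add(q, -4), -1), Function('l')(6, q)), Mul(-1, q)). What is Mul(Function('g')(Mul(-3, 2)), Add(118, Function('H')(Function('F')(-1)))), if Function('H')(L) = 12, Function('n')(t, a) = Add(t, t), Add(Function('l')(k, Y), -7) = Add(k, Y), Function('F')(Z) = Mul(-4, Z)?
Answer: 754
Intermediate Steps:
Function('l')(k, Y) = Add(7, Y, k) (Function('l')(k, Y) = Add(7, Add(k, Y)) = Add(7, Add(Y, k)) = Add(7, Y, k))
Function('n')(t, a) = Mul(2, t)
Function('g')(q) = Add(Mul(-1, q), Mul(2, Pow(Add(-4, q), -1))) (Function('g')(q) = Add(Mul(2, Pow(Add(q, -4), -1)), Mul(-1, q)) = Add(Mul(2, Pow(Add(-4, q), -1)), Mul(-1, q)) = Add(Mul(-1, q), Mul(2, Pow(Add(-4, q), -1))))
Mul(Function('g')(Mul(-3, 2)), Add(118, Function('H')(Function('F')(-1)))) = Mul(Mul(Pow(Add(-4, Mul(-3, 2)), -1), Add(2, Mul(-1, Mul(-3, 2), Add(-4, Mul(-3, 2))))), Add(118, 12)) = Mul(Mul(Pow(Add(-4, -6), -1), Add(2, Mul(-1, -6, Add(-4, -6)))), 130) = Mul(Mul(Pow(-10, -1), Add(2, Mul(-1, -6, -10))), 130) = Mul(Mul(Rational(-1, 10), Add(2, -60)), 130) = Mul(Mul(Rational(-1, 10), -58), 130) = Mul(Rational(29, 5), 130) = 754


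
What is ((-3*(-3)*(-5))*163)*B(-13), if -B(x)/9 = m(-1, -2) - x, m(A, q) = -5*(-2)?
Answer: 1518345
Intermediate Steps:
m(A, q) = 10
B(x) = -90 + 9*x (B(x) = -9*(10 - x) = -90 + 9*x)
((-3*(-3)*(-5))*163)*B(-13) = ((-3*(-3)*(-5))*163)*(-90 + 9*(-13)) = ((9*(-5))*163)*(-90 - 117) = -45*163*(-207) = -7335*(-207) = 1518345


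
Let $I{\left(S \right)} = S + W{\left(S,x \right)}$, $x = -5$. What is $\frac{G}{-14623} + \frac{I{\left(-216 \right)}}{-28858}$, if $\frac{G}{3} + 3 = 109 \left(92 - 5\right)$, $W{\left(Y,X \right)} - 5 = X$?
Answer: $- \frac{408781476}{210995267} \approx -1.9374$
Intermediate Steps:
$W{\left(Y,X \right)} = 5 + X$
$I{\left(S \right)} = S$ ($I{\left(S \right)} = S + \left(5 - 5\right) = S + 0 = S$)
$G = 28440$ ($G = -9 + 3 \cdot 109 \left(92 - 5\right) = -9 + 3 \cdot 109 \cdot 87 = -9 + 3 \cdot 9483 = -9 + 28449 = 28440$)
$\frac{G}{-14623} + \frac{I{\left(-216 \right)}}{-28858} = \frac{28440}{-14623} - \frac{216}{-28858} = 28440 \left(- \frac{1}{14623}\right) - - \frac{108}{14429} = - \frac{28440}{14623} + \frac{108}{14429} = - \frac{408781476}{210995267}$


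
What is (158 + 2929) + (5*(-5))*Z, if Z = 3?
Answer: 3012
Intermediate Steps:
(158 + 2929) + (5*(-5))*Z = (158 + 2929) + (5*(-5))*3 = 3087 - 25*3 = 3087 - 75 = 3012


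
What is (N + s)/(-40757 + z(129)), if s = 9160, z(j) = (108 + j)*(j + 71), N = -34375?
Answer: -25215/6643 ≈ -3.7957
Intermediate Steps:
z(j) = (71 + j)*(108 + j) (z(j) = (108 + j)*(71 + j) = (71 + j)*(108 + j))
(N + s)/(-40757 + z(129)) = (-34375 + 9160)/(-40757 + (7668 + 129² + 179*129)) = -25215/(-40757 + (7668 + 16641 + 23091)) = -25215/(-40757 + 47400) = -25215/6643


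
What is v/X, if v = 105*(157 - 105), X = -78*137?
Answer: -70/137 ≈ -0.51095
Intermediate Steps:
X = -10686
v = 5460 (v = 105*52 = 5460)
v/X = 5460/(-10686) = 5460*(-1/10686) = -70/137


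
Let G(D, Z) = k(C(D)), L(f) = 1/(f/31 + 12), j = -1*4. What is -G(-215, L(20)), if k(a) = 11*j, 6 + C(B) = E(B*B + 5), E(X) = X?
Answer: 44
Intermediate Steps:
j = -4
L(f) = 1/(12 + f/31) (L(f) = 1/(f*(1/31) + 12) = 1/(f/31 + 12) = 1/(12 + f/31))
C(B) = -1 + B² (C(B) = -6 + (B*B + 5) = -6 + (B² + 5) = -6 + (5 + B²) = -1 + B²)
k(a) = -44 (k(a) = 11*(-4) = -44)
G(D, Z) = -44
-G(-215, L(20)) = -1*(-44) = 44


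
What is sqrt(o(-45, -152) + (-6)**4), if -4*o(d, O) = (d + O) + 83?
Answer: sqrt(5298)/2 ≈ 36.394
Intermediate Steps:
o(d, O) = -83/4 - O/4 - d/4 (o(d, O) = -((d + O) + 83)/4 = -((O + d) + 83)/4 = -(83 + O + d)/4 = -83/4 - O/4 - d/4)
sqrt(o(-45, -152) + (-6)**4) = sqrt((-83/4 - 1/4*(-152) - 1/4*(-45)) + (-6)**4) = sqrt((-83/4 + 38 + 45/4) + 1296) = sqrt(57/2 + 1296) = sqrt(2649/2) = sqrt(5298)/2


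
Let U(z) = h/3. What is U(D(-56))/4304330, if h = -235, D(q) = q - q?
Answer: -47/2582598 ≈ -1.8199e-5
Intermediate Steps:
D(q) = 0
U(z) = -235/3
U(D(-56))/4304330 = -235/3/4304330 = -235/3*1/4304330 = -47/2582598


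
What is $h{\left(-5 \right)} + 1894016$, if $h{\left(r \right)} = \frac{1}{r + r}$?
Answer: $\frac{18940159}{10} \approx 1.894 \cdot 10^{6}$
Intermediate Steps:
$h{\left(r \right)} = \frac{1}{2 r}$
$h{\left(-5 \right)} + 1894016 = \frac{1}{2 \left(-5\right)} + 1894016 = \frac{1}{2} \left(- \frac{1}{5}\right) + 1894016 = - \frac{1}{10} + 1894016 = \frac{18940159}{10}$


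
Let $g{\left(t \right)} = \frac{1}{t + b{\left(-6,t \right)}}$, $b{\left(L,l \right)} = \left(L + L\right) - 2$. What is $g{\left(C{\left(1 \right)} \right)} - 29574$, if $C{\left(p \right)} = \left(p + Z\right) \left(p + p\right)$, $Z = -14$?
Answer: $- \frac{1182961}{40} \approx -29574.0$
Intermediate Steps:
$b{\left(L,l \right)} = -2 + 2 L$ ($b{\left(L,l \right)} = 2 L - 2 = -2 + 2 L$)
$C{\left(p \right)} = 2 p \left(-14 + p\right)$ ($C{\left(p \right)} = \left(p - 14\right) \left(p + p\right) = \left(-14 + p\right) 2 p = 2 p \left(-14 + p\right)$)
$g{\left(t \right)} = \frac{1}{-14 + t}$ ($g{\left(t \right)} = \frac{1}{t + \left(-2 + 2 \left(-6\right)\right)} = \frac{1}{t - 14} = \frac{1}{-14 + t}$)
$g{\left(C{\left(1 \right)} \right)} - 29574 = \frac{1}{-14 + 2 \cdot 1 \left(-14 + 1\right)} - 29574 = \frac{1}{-14 + 2 \cdot 1 \left(-13\right)} - 29574 = \frac{1}{-14 - 26} - 29574 = \frac{1}{-40} - 29574 = - \frac{1}{40} - 29574 = - \frac{1182961}{40}$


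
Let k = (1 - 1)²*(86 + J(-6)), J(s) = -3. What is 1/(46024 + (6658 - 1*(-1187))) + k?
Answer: 1/53869 ≈ 1.8564e-5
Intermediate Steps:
k = 0 (k = (1 - 1)²*(86 - 3) = 0²*83 = 0*83 = 0)
1/(46024 + (6658 - 1*(-1187))) + k = 1/(46024 + (6658 - 1*(-1187))) + 0 = 1/(46024 + (6658 + 1187)) + 0 = 1/(46024 + 7845) + 0 = 1/53869 + 0 = 1/53869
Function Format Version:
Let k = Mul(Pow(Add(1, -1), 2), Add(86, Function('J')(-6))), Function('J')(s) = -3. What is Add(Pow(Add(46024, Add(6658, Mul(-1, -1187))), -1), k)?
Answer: Rational(1, 53869) ≈ 1.8564e-5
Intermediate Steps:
k = 0 (k = Mul(Pow(Add(1, -1), 2), Add(86, -3)) = Mul(Pow(0, 2), 83) = Mul(0, 83) = 0)
Add(Pow(Add(46024, Add(6658, Mul(-1, -1187))), -1), k) = Add(Pow(Add(46024, Add(6658, Mul(-1, -1187))), -1), 0) = Add(Pow(Add(46024, Add(6658, 1187)), -1), 0) = Add(Pow(Add(46024, 7845), -1), 0) = Add(Pow(53869, -1), 0) = Add(Rational(1, 53869), 0) = Rational(1, 53869)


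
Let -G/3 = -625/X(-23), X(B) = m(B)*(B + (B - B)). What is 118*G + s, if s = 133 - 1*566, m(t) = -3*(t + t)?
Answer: -265932/529 ≈ -502.71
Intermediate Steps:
m(t) = -6*t
X(B) = -6*B² (X(B) = (-6*B)*(B + (B - B)) = (-6*B)*(B + 0) = (-6*B)*B = -6*B²)
s = -433 (s = 133 - 566 = -433)
G = -625/1058 (G = -(-1875)/((-6*(-23)²)) = -(-1875)/((-6*529)) = -(-1875)/(-3174) = -(-1875)*(-1)/3174 = -3*625/3174 = -625/1058 ≈ -0.59074)
118*G + s = 118*(-625/1058) - 433 = -36875/529 - 433 = -265932/529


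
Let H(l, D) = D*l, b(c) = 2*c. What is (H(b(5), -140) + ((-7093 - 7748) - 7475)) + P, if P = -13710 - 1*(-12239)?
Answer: -25187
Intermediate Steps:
P = -1471 (P = -13710 + 12239 = -1471)
(H(b(5), -140) + ((-7093 - 7748) - 7475)) + P = (-280*5 + ((-7093 - 7748) - 7475)) - 1471 = (-140*10 + (-14841 - 7475)) - 1471 = (-1400 - 22316) - 1471 = -23716 - 1471 = -25187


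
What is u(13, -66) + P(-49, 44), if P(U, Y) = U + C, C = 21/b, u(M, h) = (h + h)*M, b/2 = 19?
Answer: -67049/38 ≈ -1764.4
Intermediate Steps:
b = 38 (b = 2*19 = 38)
u(M, h) = 2*M*h (u(M, h) = (2*h)*M = 2*M*h)
C = 21/38 ≈ 0.55263
P(U, Y) = 21/38 + U (P(U, Y) = U + 21/38 = 21/38 + U)
u(13, -66) + P(-49, 44) = 2*13*(-66) + (21/38 - 49) = -1716 - 1841/38 = -67049/38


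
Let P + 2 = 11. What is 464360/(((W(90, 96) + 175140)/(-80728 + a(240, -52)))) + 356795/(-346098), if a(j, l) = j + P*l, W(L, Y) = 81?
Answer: -4336943516232125/20214545886 ≈ -2.1455e+5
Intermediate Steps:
P = 9 (P = -2 + 11 = 9)
a(j, l) = j + 9*l
464360/(((W(90, 96) + 175140)/(-80728 + a(240, -52)))) + 356795/(-346098) = 464360/(((81 + 175140)/(-80728 + (240 + 9*(-52))))) + 356795/(-346098) = 464360/((175221/(-80728 + (240 - 468)))) + 356795*(-1/346098) = 464360/((175221/(-80728 - 228))) - 356795/346098 = 464360/((175221/(-80956))) - 356795/346098 = 464360/((175221*(-1/80956))) - 356795/346098 = 464360/(-175221/80956) - 356795/346098 = 464360*(-80956/175221) - 356795/346098 = -37592728160/175221 - 356795/346098 = -4336943516232125/20214545886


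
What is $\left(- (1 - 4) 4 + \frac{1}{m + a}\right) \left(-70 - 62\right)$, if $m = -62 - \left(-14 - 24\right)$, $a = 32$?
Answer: $- \frac{3201}{2} \approx -1600.5$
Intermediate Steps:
$m = -24$ ($m = -62 - -38 = -62 + 38 = -24$)
$\left(- (1 - 4) 4 + \frac{1}{m + a}\right) \left(-70 - 62\right) = \left(- (1 - 4) 4 + \frac{1}{-24 + 32}\right) \left(-70 - 62\right) = \left(\left(-1\right) \left(-3\right) 4 + \frac{1}{8}\right) \left(-70 - 62\right) = \left(3 \cdot 4 + \frac{1}{8}\right) \left(-132\right) = \left(12 + \frac{1}{8}\right) \left(-132\right) = \frac{97}{8} \left(-132\right) = - \frac{3201}{2}$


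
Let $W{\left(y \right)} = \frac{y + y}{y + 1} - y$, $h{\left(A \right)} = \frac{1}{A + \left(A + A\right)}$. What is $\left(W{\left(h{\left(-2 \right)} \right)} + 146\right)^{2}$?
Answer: $\frac{19123129}{900} \approx 21248.0$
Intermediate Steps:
$h{\left(A \right)} = \frac{1}{3 A}$ ($h{\left(A \right)} = \frac{1}{A + 2 A} = \frac{1}{3 A}$)
$W{\left(y \right)} = - y + \frac{2 y}{1 + y}$ ($W{\left(y \right)} = \frac{2 y}{1 + y} - y = - y + \frac{2 y}{1 + y}$)
$\left(W{\left(h{\left(-2 \right)} \right)} + 146\right)^{2} = \left(\frac{\frac{1}{3 \left(-2\right)} \left(1 - \frac{1}{3 \left(-2\right)}\right)}{1 + \frac{1}{3 \left(-2\right)}} + 146\right)^{2} = \left(\frac{\frac{1}{3} \left(- \frac{1}{2}\right) \left(1 - \frac{1}{3} \left(- \frac{1}{2}\right)\right)}{1 + \frac{1}{3} \left(- \frac{1}{2}\right)} + 146\right)^{2} = \left(- \frac{1 - - \frac{1}{6}}{6 \left(1 - \frac{1}{6}\right)} + 146\right)^{2} = \left(- \frac{1 + \frac{1}{6}}{6 \cdot \frac{5}{6}} + 146\right)^{2} = \left(\left(- \frac{1}{6}\right) \frac{6}{5} \cdot \frac{7}{6} + 146\right)^{2} = \left(- \frac{7}{30} + 146\right)^{2} = \left(\frac{4373}{30}\right)^{2} = \frac{19123129}{900}$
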